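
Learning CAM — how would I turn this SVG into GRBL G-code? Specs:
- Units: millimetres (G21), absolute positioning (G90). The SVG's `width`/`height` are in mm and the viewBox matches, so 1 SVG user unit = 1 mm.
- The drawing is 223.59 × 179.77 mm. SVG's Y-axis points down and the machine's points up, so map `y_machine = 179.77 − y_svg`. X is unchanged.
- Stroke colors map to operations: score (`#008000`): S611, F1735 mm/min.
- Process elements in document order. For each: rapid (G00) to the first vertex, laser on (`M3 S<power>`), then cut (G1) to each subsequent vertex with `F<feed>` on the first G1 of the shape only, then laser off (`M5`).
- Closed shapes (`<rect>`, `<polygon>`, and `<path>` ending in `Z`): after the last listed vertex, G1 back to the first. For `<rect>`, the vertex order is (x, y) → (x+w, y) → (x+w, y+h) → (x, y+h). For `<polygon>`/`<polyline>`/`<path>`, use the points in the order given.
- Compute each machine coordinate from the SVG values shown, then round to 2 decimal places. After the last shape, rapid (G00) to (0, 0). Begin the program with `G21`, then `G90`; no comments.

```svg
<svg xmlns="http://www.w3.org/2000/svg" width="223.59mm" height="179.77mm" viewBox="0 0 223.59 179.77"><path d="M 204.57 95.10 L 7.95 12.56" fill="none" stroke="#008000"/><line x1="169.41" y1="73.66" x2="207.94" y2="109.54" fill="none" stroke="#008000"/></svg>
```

G21
G90
G00 X204.57 Y84.67
M3 S611
G1 X7.95 Y167.21 F1735
M5
G00 X169.41 Y106.11
M3 S611
G1 X207.94 Y70.23 F1735
M5
G00 X0.00 Y0.00

viewBox `0 0 223.59 179.77` with mm width/height → 1 unit = 1 mm. Flip: y_m = 179.77 − y_svg.

**Shape 1** — `<path>` line segment, stroke `#008000` → score (S611, F1735). Machine vertices: (204.57,84.67) → (7.95,167.21). Open path.

**Shape 2** — `<line>` line segment, stroke `#008000` → score (S611, F1735). Machine vertices: (169.41,106.11) → (207.94,70.23). Open path.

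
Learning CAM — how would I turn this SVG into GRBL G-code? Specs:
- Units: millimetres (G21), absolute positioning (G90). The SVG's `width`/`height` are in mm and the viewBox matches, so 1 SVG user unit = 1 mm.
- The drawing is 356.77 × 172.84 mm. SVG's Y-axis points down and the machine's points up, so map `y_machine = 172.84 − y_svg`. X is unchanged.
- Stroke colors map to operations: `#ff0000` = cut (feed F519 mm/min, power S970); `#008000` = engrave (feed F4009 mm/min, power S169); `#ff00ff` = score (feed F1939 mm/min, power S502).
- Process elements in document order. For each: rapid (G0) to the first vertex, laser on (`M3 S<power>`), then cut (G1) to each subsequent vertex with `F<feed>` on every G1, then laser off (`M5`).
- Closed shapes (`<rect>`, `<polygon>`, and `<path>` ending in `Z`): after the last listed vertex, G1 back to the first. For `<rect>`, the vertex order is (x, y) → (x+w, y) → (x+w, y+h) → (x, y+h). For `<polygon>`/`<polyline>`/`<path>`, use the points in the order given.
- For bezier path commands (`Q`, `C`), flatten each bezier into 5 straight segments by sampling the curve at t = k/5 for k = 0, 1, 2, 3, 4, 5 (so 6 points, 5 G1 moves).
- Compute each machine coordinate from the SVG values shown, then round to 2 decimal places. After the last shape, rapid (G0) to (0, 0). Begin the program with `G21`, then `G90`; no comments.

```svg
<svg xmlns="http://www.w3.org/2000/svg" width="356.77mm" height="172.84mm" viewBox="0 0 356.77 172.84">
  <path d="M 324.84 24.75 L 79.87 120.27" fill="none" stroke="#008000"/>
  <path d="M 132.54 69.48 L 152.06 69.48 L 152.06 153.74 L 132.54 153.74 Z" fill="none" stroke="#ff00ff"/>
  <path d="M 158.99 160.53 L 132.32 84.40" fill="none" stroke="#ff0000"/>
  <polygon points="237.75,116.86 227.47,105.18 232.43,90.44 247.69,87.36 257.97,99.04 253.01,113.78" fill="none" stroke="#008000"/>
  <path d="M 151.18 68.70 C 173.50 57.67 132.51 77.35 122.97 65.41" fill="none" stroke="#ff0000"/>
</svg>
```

G21
G90
G0 X324.84 Y148.09
M3 S169
G1 X79.87 Y52.57 F4009
M5
G0 X132.54 Y103.36
M3 S502
G1 X152.06 Y103.36 F1939
G1 X152.06 Y19.10 F1939
G1 X132.54 Y19.10 F1939
G1 X132.54 Y103.36 F1939
M5
G0 X158.99 Y12.31
M3 S970
G1 X132.32 Y88.44 F519
M5
G0 X237.75 Y55.98
M3 S169
G1 X227.47 Y67.66 F4009
G1 X232.43 Y82.40 F4009
G1 X247.69 Y85.48 F4009
G1 X257.97 Y73.80 F4009
G1 X253.01 Y59.06 F4009
G1 X237.75 Y55.98 F4009
M5
G0 X151.18 Y104.14
M3 S970
G1 X157.73 Y107.57 F519
G1 X153.64 Y106.62 F519
G1 X143.45 Y104.29 F519
G1 X131.71 Y103.56 F519
G1 X122.97 Y107.43 F519
M5
G0 X0.00 Y0.00

1 u = 1 mm; y_m = 172.84 − y.

[1] `<path>` line segment, #008000→engrave S169 F4009: (324.84,148.09) → (79.87,52.57)

[2] `<path>` rectangle, #ff00ff→score S502 F1939: (132.54,103.36) → (152.06,103.36) → (152.06,19.10) → (132.54,19.10) → (132.54,103.36) (closed)

[3] `<path>` line segment, #ff0000→cut S970 F519: (158.99,12.31) → (132.32,88.44)

[4] `<polygon>` regular polygon, #008000→engrave S169 F4009: (237.75,55.98) → (227.47,67.66) → (232.43,82.40) → (247.69,85.48) → (257.97,73.80) → (253.01,59.06) → (237.75,55.98) (closed)

[5] `<path>` cubic bezier, #ff0000→cut S970 F519: (151.18,104.14) → (157.73,107.57) → (153.64,106.62) → (143.45,104.29) → (131.71,103.56) → (122.97,107.43)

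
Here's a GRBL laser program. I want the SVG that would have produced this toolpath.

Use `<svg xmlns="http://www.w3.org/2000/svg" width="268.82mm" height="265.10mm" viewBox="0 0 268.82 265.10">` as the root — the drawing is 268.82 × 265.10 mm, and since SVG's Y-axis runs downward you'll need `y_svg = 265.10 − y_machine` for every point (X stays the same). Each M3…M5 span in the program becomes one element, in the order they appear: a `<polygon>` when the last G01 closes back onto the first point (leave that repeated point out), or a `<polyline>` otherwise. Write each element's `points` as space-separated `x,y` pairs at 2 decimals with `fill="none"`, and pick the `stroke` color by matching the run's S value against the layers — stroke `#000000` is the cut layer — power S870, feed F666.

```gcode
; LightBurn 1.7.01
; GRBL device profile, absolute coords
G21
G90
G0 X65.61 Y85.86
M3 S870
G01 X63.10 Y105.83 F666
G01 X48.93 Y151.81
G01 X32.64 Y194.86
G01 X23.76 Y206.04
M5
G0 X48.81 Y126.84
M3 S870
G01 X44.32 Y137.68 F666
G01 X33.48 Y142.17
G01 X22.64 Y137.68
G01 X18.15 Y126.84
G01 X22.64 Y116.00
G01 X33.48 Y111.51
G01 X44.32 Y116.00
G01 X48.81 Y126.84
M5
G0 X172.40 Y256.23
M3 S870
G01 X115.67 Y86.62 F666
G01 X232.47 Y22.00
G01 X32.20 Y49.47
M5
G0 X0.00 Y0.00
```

Each laser-on run becomes one SVG element. Flip Y back into SVG space with y_svg = 265.10 − y_machine. Every run uses S870, so all elements get stroke `#000000` (cut).

Run 1: The run is open, so emit a `<polyline>` with points (Y-flipped): 65.61,179.24 63.10,159.27 48.93,113.29 32.64,70.24 23.76,59.06.

Run 2: The run returns to its start, so emit a `<polygon>` with points (Y-flipped): 48.81,138.26 44.32,127.42 33.48,122.93 22.64,127.42 18.15,138.26 22.64,149.10 33.48,153.59 44.32,149.10.

Run 3: The run is open, so emit a `<polyline>` with points (Y-flipped): 172.40,8.87 115.67,178.48 232.47,243.10 32.20,215.63.

<svg xmlns="http://www.w3.org/2000/svg" width="268.82mm" height="265.10mm" viewBox="0 0 268.82 265.10">
  <polyline points="65.61,179.24 63.10,159.27 48.93,113.29 32.64,70.24 23.76,59.06" fill="none" stroke="#000000"/>
  <polygon points="48.81,138.26 44.32,127.42 33.48,122.93 22.64,127.42 18.15,138.26 22.64,149.10 33.48,153.59 44.32,149.10" fill="none" stroke="#000000"/>
  <polyline points="172.40,8.87 115.67,178.48 232.47,243.10 32.20,215.63" fill="none" stroke="#000000"/>
</svg>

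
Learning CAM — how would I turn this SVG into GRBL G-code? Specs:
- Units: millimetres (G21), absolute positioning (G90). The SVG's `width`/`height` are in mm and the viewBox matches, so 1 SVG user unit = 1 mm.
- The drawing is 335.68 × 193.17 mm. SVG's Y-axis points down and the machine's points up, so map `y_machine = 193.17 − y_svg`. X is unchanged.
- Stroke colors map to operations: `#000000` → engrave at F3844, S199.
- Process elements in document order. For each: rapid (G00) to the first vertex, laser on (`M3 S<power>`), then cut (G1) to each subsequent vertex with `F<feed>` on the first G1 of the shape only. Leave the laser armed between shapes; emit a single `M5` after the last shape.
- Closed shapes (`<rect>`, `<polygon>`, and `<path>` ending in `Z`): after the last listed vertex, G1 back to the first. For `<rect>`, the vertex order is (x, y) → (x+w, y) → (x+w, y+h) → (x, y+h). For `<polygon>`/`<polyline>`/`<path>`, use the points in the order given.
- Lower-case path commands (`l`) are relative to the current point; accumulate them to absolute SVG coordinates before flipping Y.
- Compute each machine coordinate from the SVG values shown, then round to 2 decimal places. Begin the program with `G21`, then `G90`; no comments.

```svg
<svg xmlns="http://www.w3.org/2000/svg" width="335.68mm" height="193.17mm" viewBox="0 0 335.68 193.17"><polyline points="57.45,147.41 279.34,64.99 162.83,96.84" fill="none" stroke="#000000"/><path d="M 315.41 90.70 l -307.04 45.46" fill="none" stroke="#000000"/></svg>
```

Since the viewBox matches the mm dimensions, user units are millimetres directly. The only transform is the Y-flip y_m = 193.17 − y_svg.

Shape 1 is a open polyline drawn with `<polyline>`. Its stroke #000000 means engrave at S199, F3844. After flipping Y the toolpath is (57.45,45.76) → (279.34,128.18) → (162.83,96.33).

Shape 2 is a line segment drawn with `<path>`. Its stroke #000000 means engrave at S199, F3844. After flipping Y the toolpath is (315.41,102.47) → (8.37,57.01).

G21
G90
G00 X57.45 Y45.76
M3 S199
G1 X279.34 Y128.18 F3844
G1 X162.83 Y96.33
G00 X315.41 Y102.47
M3 S199
G1 X8.37 Y57.01 F3844
M5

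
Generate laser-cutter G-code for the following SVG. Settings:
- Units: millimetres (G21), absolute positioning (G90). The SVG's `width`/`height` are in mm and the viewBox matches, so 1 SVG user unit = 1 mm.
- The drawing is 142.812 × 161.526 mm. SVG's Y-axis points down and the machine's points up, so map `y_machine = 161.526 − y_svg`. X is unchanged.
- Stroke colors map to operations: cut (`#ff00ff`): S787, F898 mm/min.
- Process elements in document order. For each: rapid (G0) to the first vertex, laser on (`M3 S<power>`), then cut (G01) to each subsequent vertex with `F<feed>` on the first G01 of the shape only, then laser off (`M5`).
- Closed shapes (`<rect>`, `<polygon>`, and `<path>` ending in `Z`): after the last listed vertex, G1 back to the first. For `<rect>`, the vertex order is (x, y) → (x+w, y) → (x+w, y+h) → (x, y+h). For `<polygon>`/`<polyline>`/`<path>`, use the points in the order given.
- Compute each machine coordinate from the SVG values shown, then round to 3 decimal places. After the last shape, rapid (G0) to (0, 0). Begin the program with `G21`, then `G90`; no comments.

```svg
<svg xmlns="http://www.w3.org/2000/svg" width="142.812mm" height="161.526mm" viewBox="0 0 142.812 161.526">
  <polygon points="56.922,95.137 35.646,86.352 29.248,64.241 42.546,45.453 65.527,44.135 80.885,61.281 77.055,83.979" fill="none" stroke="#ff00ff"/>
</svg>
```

1 u = 1 mm; y_m = 161.526 − y.

[1] `<polygon>` regular polygon, #ff00ff→cut S787 F898: (56.922,66.389) → (35.646,75.174) → (29.248,97.285) → (42.546,116.073) → (65.527,117.391) → (80.885,100.245) → (77.055,77.547) → (56.922,66.389) (closed)

G21
G90
G0 X56.922 Y66.389
M3 S787
G01 X35.646 Y75.174 F898
G01 X29.248 Y97.285
G01 X42.546 Y116.073
G01 X65.527 Y117.391
G01 X80.885 Y100.245
G01 X77.055 Y77.547
G01 X56.922 Y66.389
M5
G0 X0.000 Y0.000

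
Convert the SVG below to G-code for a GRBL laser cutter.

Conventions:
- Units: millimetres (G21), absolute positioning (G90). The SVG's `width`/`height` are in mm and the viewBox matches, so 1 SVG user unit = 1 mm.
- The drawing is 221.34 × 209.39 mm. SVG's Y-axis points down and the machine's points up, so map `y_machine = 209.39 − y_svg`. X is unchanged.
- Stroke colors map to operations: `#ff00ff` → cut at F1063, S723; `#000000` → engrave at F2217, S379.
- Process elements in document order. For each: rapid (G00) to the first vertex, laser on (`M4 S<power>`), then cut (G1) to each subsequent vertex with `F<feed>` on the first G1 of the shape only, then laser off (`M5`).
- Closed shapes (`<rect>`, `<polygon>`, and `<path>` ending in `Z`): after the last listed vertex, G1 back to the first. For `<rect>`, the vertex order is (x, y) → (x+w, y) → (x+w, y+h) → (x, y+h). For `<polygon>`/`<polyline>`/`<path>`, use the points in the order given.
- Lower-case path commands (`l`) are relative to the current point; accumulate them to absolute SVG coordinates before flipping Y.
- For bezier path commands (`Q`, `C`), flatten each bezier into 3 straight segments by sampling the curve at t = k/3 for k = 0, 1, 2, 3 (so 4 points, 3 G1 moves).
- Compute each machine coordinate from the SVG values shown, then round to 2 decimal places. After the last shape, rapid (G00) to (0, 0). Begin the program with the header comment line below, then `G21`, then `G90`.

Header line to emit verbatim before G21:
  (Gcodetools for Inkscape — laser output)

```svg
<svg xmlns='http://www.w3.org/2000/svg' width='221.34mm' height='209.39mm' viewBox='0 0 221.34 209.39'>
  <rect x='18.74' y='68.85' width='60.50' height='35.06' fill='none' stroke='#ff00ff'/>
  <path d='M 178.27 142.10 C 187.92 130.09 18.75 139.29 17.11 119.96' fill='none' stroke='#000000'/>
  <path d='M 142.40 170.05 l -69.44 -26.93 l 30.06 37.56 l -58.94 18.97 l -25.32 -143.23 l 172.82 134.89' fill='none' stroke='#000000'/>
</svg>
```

(Gcodetools for Inkscape — laser output)
G21
G90
G00 X18.74 Y140.54
M4 S723
G1 X79.24 Y140.54 F1063
G1 X79.24 Y105.48
G1 X18.74 Y105.48
G1 X18.74 Y140.54
M5
G00 X178.27 Y67.29
M4 S379
G1 X141.14 Y74.07 F2217
G1 X61.77 Y77.77
G1 X17.11 Y89.43
M5
G00 X142.40 Y39.34
M4 S379
G1 X72.96 Y66.27 F2217
G1 X103.02 Y28.71
G1 X44.08 Y9.74
G1 X18.76 Y152.97
G1 X191.58 Y18.08
M5
G00 X0.00 Y0.00

Since the viewBox matches the mm dimensions, user units are millimetres directly. The only transform is the Y-flip y_m = 209.39 − y_svg.

Shape 1 is a rectangle drawn with `<rect>`. Its stroke #ff00ff means cut at S723, F1063. After flipping Y the toolpath is (18.74,140.54) → (79.24,140.54) → (79.24,105.48) → (18.74,105.48) → (18.74,140.54), returning to the start.

Shape 2 is a cubic bezier drawn with `<path>`. Its stroke #000000 means engrave at S379, F2217. After flipping Y the toolpath is (178.27,67.29) → (141.14,74.07) → (61.77,77.77) → (17.11,89.43).

Shape 3 is a open polyline drawn with `<path>`. Its stroke #000000 means engrave at S379, F2217. After flipping Y the toolpath is (142.40,39.34) → (72.96,66.27) → (103.02,28.71) → (44.08,9.74) → (18.76,152.97) → (191.58,18.08).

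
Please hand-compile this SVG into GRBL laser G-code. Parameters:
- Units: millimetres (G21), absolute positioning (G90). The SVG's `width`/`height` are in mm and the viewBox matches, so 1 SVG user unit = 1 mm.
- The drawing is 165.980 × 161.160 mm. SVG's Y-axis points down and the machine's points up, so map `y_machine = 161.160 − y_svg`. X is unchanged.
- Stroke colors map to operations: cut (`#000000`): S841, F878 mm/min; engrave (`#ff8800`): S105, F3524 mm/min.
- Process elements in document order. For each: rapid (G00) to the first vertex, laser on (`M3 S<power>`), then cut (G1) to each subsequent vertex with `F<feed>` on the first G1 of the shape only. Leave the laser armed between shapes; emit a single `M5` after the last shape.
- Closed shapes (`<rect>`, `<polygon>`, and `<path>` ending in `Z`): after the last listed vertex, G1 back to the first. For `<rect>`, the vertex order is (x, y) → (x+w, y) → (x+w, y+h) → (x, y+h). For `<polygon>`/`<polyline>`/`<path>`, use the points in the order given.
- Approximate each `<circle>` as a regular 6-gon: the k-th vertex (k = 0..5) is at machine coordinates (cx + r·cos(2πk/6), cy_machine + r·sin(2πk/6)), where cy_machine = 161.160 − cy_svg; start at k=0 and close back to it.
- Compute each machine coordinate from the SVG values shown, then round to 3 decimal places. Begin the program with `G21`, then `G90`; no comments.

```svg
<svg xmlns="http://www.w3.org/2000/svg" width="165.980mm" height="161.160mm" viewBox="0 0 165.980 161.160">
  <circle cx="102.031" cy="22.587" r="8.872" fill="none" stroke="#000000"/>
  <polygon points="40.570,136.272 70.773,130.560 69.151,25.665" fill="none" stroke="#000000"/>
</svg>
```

1 u = 1 mm; y_m = 161.160 − y.

[1] `<circle>` circle, #000000→cut S841 F878: (110.903,138.573) → (106.467,146.256) → (97.595,146.256) → (93.159,138.573) → (97.595,130.890) → (106.467,130.890) → (110.903,138.573) (closed)

[2] `<polygon>` closed polygon, #000000→cut S841 F878: (40.570,24.888) → (70.773,30.600) → (69.151,135.495) → (40.570,24.888) (closed)

G21
G90
G00 X110.903 Y138.573
M3 S841
G1 X106.467 Y146.256 F878
G1 X97.595 Y146.256
G1 X93.159 Y138.573
G1 X97.595 Y130.890
G1 X106.467 Y130.890
G1 X110.903 Y138.573
G00 X40.570 Y24.888
M3 S841
G1 X70.773 Y30.600 F878
G1 X69.151 Y135.495
G1 X40.570 Y24.888
M5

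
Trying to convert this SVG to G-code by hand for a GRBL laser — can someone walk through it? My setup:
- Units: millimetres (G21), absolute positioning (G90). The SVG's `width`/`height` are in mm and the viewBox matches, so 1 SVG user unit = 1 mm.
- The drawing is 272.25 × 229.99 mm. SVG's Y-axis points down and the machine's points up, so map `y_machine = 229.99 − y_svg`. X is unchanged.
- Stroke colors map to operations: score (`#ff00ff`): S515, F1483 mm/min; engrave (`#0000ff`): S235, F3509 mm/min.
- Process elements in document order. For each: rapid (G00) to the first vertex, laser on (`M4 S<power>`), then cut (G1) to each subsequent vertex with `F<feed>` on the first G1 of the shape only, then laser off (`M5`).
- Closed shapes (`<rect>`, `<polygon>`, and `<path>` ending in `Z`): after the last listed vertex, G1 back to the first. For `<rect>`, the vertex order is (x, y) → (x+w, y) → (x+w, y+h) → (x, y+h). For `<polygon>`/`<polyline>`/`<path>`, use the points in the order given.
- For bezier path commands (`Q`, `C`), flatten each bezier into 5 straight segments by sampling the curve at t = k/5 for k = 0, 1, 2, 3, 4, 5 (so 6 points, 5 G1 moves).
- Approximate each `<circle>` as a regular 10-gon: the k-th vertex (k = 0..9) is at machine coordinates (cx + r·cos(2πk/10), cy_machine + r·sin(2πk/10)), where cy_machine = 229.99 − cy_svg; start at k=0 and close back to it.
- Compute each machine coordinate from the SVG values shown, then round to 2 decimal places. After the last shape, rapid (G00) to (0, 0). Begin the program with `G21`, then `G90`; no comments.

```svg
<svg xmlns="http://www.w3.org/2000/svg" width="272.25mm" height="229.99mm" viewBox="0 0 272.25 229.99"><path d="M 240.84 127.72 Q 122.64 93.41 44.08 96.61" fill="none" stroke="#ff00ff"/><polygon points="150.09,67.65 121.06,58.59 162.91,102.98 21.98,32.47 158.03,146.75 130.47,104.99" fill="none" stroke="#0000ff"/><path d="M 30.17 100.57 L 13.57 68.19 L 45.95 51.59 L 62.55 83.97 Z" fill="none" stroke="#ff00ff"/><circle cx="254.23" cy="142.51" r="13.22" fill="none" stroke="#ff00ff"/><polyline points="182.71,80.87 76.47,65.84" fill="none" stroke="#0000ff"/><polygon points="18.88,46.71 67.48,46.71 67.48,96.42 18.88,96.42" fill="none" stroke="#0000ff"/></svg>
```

Since the viewBox matches the mm dimensions, user units are millimetres directly. The only transform is the Y-flip y_m = 229.99 − y_svg.

Shape 1 is a quadratic bezier drawn with `<path>`. Its stroke #ff00ff means score at S515, F1483. After flipping Y the toolpath is (240.84,102.27) → (195.15,114.49) → (152.62,123.72) → (113.27,129.94) → (77.09,133.16) → (44.08,133.38).

Shape 2 is a closed polygon drawn with `<polygon>`. Its stroke #0000ff means engrave at S235, F3509. After flipping Y the toolpath is (150.09,162.34) → (121.06,171.40) → (162.91,127.01) → (21.98,197.52) → (158.03,83.24) → (130.47,125.00) → (150.09,162.34), returning to the start.

Shape 3 is a regular polygon drawn with `<path>`. Its stroke #ff00ff means score at S515, F1483. After flipping Y the toolpath is (30.17,129.42) → (13.57,161.80) → (45.95,178.40) → (62.55,146.02) → (30.17,129.42), returning to the start.

Shape 4 is a circle drawn with `<circle>`. Its stroke #ff00ff means score at S515, F1483. After flipping Y the toolpath is (267.45,87.48) → (264.93,95.25) → (258.32,100.05) → (250.14,100.05) → (243.53,95.25) → (241.01,87.48) → (243.53,79.71) → (250.14,74.91) → (258.32,74.91) → (264.93,79.71) → (267.45,87.48), returning to the start.

Shape 5 is a line segment drawn with `<polyline>`. Its stroke #0000ff means engrave at S235, F3509. After flipping Y the toolpath is (182.71,149.12) → (76.47,164.15).

Shape 6 is a rectangle drawn with `<polygon>`. Its stroke #0000ff means engrave at S235, F3509. After flipping Y the toolpath is (18.88,183.28) → (67.48,183.28) → (67.48,133.57) → (18.88,133.57) → (18.88,183.28), returning to the start.

G21
G90
G00 X240.84 Y102.27
M4 S515
G1 X195.15 Y114.49 F1483
G1 X152.62 Y123.72
G1 X113.27 Y129.94
G1 X77.09 Y133.16
G1 X44.08 Y133.38
M5
G00 X150.09 Y162.34
M4 S235
G1 X121.06 Y171.40 F3509
G1 X162.91 Y127.01
G1 X21.98 Y197.52
G1 X158.03 Y83.24
G1 X130.47 Y125.00
G1 X150.09 Y162.34
M5
G00 X30.17 Y129.42
M4 S515
G1 X13.57 Y161.80 F1483
G1 X45.95 Y178.40
G1 X62.55 Y146.02
G1 X30.17 Y129.42
M5
G00 X267.45 Y87.48
M4 S515
G1 X264.93 Y95.25 F1483
G1 X258.32 Y100.05
G1 X250.14 Y100.05
G1 X243.53 Y95.25
G1 X241.01 Y87.48
G1 X243.53 Y79.71
G1 X250.14 Y74.91
G1 X258.32 Y74.91
G1 X264.93 Y79.71
G1 X267.45 Y87.48
M5
G00 X182.71 Y149.12
M4 S235
G1 X76.47 Y164.15 F3509
M5
G00 X18.88 Y183.28
M4 S235
G1 X67.48 Y183.28 F3509
G1 X67.48 Y133.57
G1 X18.88 Y133.57
G1 X18.88 Y183.28
M5
G00 X0.00 Y0.00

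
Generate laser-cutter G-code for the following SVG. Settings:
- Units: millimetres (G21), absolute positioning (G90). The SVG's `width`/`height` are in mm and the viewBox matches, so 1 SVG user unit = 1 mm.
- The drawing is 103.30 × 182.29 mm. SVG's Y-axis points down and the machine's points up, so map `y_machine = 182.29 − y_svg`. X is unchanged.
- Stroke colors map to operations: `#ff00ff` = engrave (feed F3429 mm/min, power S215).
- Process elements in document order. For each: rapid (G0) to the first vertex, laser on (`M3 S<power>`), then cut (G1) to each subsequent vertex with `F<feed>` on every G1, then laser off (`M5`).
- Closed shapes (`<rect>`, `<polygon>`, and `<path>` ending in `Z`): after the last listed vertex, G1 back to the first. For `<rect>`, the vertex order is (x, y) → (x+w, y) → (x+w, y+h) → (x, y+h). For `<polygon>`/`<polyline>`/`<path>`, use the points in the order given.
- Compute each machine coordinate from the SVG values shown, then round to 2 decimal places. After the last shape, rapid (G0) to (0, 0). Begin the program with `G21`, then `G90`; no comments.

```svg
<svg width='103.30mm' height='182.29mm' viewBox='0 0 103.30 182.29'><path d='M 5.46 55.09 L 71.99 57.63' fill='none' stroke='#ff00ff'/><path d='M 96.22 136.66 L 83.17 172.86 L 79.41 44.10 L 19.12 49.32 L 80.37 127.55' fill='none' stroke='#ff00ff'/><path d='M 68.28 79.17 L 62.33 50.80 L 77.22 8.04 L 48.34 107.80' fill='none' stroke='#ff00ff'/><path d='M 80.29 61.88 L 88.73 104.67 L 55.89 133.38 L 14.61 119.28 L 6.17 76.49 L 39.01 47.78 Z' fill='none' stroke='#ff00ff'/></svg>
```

viewBox `0 0 103.30 182.29` with mm width/height → 1 unit = 1 mm. Flip: y_m = 182.29 − y_svg.

**Shape 1** — `<path>` line segment, stroke `#ff00ff` → engrave (S215, F3429). Machine vertices: (5.46,127.20) → (71.99,124.66). Open path.

**Shape 2** — `<path>` open polyline, stroke `#ff00ff` → engrave (S215, F3429). Machine vertices: (96.22,45.63) → (83.17,9.43) → (79.41,138.19) → (19.12,132.97) → (80.37,54.74). Open path.

**Shape 3** — `<path>` open polyline, stroke `#ff00ff` → engrave (S215, F3429). Machine vertices: (68.28,103.12) → (62.33,131.49) → (77.22,174.25) → (48.34,74.49). Open path.

**Shape 4** — `<path>` regular polygon, stroke `#ff00ff` → engrave (S215, F3429). Machine vertices: (80.29,120.41) → (88.73,77.62) → (55.89,48.91) → (14.61,63.01) → (6.17,105.80) → (39.01,134.51) → (80.29,120.41). Closed: final G1 returns to the first vertex.

G21
G90
G0 X5.46 Y127.20
M3 S215
G1 X71.99 Y124.66 F3429
M5
G0 X96.22 Y45.63
M3 S215
G1 X83.17 Y9.43 F3429
G1 X79.41 Y138.19 F3429
G1 X19.12 Y132.97 F3429
G1 X80.37 Y54.74 F3429
M5
G0 X68.28 Y103.12
M3 S215
G1 X62.33 Y131.49 F3429
G1 X77.22 Y174.25 F3429
G1 X48.34 Y74.49 F3429
M5
G0 X80.29 Y120.41
M3 S215
G1 X88.73 Y77.62 F3429
G1 X55.89 Y48.91 F3429
G1 X14.61 Y63.01 F3429
G1 X6.17 Y105.80 F3429
G1 X39.01 Y134.51 F3429
G1 X80.29 Y120.41 F3429
M5
G0 X0.00 Y0.00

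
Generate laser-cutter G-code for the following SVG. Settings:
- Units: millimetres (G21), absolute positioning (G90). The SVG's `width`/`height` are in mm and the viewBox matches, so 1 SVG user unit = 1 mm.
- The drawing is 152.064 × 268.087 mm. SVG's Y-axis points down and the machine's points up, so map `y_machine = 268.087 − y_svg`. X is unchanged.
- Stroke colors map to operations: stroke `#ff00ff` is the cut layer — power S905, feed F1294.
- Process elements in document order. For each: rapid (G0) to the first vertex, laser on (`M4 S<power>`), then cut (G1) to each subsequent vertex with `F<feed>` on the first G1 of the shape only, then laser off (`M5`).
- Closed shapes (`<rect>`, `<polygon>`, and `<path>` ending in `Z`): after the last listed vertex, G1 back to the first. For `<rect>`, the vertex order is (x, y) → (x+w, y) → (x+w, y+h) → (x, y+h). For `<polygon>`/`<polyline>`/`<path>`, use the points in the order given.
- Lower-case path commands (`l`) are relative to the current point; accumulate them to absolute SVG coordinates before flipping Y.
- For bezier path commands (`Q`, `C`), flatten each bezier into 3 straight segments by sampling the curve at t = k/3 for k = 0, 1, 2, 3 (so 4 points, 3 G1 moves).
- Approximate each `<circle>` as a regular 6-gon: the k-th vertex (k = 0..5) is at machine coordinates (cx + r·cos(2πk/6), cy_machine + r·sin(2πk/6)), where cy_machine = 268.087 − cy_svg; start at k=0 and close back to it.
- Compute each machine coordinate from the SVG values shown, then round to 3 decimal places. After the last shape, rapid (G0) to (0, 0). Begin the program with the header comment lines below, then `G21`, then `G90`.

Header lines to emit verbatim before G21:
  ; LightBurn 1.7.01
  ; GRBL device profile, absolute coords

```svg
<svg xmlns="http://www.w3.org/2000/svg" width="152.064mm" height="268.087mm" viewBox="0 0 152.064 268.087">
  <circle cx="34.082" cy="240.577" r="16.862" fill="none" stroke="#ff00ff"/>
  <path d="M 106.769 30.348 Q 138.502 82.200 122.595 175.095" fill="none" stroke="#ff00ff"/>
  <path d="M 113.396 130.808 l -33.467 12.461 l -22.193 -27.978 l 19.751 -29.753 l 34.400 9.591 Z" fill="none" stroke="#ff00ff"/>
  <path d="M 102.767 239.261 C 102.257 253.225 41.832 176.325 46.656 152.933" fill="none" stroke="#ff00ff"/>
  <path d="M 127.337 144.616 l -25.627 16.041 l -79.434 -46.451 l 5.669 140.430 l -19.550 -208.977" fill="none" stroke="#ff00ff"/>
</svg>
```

1 u = 1 mm; y_m = 268.087 − y.

[1] `<circle>` circle, #ff00ff→cut S905 F1294: (50.944,27.510) → (42.513,42.113) → (25.651,42.113) → (17.220,27.510) → (25.651,12.907) → (42.513,12.907) → (50.944,27.510) (closed)

[2] `<path>` quadratic bezier, #ff00ff→cut S905 F1294: (106.769,237.739) → (122.631,198.611) → (127.906,150.362) → (122.595,92.992)

[3] `<path>` regular polygon, #ff00ff→cut S905 F1294: (113.396,137.279) → (79.929,124.818) → (57.736,152.796) → (77.487,182.549) → (111.887,172.958) → (113.396,137.279) (closed)

[4] `<path>` cubic bezier, #ff00ff→cut S905 F1294: (102.767,28.826) → (86.921,39.803) → (58.946,79.273) → (46.656,115.154)

[5] `<path>` open polyline, #ff00ff→cut S905 F1294: (127.337,123.471) → (101.710,107.430) → (22.276,153.881) → (27.945,13.451) → (8.395,222.428)

; LightBurn 1.7.01
; GRBL device profile, absolute coords
G21
G90
G0 X50.944 Y27.510
M4 S905
G1 X42.513 Y42.113 F1294
G1 X25.651 Y42.113
G1 X17.220 Y27.510
G1 X25.651 Y12.907
G1 X42.513 Y12.907
G1 X50.944 Y27.510
M5
G0 X106.769 Y237.739
M4 S905
G1 X122.631 Y198.611 F1294
G1 X127.906 Y150.362
G1 X122.595 Y92.992
M5
G0 X113.396 Y137.279
M4 S905
G1 X79.929 Y124.818 F1294
G1 X57.736 Y152.796
G1 X77.487 Y182.549
G1 X111.887 Y172.958
G1 X113.396 Y137.279
M5
G0 X102.767 Y28.826
M4 S905
G1 X86.921 Y39.803 F1294
G1 X58.946 Y79.273
G1 X46.656 Y115.154
M5
G0 X127.337 Y123.471
M4 S905
G1 X101.710 Y107.430 F1294
G1 X22.276 Y153.881
G1 X27.945 Y13.451
G1 X8.395 Y222.428
M5
G0 X0.000 Y0.000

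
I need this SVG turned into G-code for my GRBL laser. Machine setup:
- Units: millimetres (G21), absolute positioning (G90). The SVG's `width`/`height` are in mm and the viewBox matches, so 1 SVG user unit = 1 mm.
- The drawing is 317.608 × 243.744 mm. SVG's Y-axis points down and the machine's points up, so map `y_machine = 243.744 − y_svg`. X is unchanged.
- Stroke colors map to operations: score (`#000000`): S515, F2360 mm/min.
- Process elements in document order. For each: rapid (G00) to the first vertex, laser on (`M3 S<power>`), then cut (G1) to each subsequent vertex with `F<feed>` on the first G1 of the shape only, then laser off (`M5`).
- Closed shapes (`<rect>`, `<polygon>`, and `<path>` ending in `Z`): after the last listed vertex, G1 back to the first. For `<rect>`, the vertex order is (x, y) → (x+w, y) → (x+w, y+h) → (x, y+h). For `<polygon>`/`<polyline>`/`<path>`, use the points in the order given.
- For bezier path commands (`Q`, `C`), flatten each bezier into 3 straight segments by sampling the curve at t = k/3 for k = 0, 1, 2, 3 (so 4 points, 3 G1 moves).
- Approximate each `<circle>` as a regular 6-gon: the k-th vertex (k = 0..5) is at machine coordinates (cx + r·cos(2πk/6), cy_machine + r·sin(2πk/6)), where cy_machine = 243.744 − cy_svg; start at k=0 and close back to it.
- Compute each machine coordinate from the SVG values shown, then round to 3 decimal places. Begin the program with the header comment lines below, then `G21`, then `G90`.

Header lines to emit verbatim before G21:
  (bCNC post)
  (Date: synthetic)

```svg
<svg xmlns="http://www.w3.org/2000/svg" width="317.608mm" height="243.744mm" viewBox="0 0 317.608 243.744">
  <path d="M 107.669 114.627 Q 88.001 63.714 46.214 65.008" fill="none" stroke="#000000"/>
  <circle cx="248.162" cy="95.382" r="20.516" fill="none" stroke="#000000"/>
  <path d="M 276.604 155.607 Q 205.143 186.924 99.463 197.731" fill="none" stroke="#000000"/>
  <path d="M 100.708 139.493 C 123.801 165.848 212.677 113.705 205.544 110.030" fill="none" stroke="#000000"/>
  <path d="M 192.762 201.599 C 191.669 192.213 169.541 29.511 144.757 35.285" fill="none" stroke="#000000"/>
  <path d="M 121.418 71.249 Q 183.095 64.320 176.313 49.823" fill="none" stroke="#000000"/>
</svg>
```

(bCNC post)
(Date: synthetic)
G21
G90
G00 X107.669 Y129.117
M3 S515
G1 X92.099 Y157.258 F2360
G1 X71.614 Y173.798
G1 X46.214 Y178.736
M5
G00 X268.678 Y148.362
M3 S515
G1 X258.420 Y166.129 F2360
G1 X237.904 Y166.129
G1 X227.646 Y148.362
G1 X237.904 Y130.595
G1 X258.420 Y130.595
G1 X268.678 Y148.362
M5
G00 X276.604 Y88.137
M3 S515
G1 X225.161 Y69.538 F2360
G1 X166.114 Y55.497
G1 X99.463 Y46.013
M5
G00 X100.708 Y104.251
M3 S515
G1 X139.736 Y99.360 F2360
G1 X186.666 Y118.585
G1 X205.544 Y133.714
M5
G00 X192.762 Y42.145
M3 S515
G1 X185.338 Y90.718 F2360
G1 X167.975 Y169.993
G1 X144.757 Y208.459
M5
G00 X121.418 Y172.495
M3 S515
G1 X154.929 Y177.955 F2360
G1 X173.228 Y185.097
G1 X176.313 Y193.921
M5

viewBox `0 0 317.608 243.744` with mm width/height → 1 unit = 1 mm. Flip: y_m = 243.744 − y_svg.

**Shape 1** — `<path>` quadratic bezier, stroke `#000000` → score (S515, F2360). Control points (SVG): P0=(107.669,114.627), P1=(88.001,63.714), P2=(46.214,65.008); sampled at t=k/3. Machine vertices: (107.669,129.117) → (92.099,157.258) → (71.614,173.798) → (46.214,178.736). Open path.

**Shape 2** — `<circle>` circle, stroke `#000000` → score (S515, F2360). Machine vertices: (268.678,148.362) → (258.420,166.129) → (237.904,166.129) → (227.646,148.362) → (237.904,130.595) → (258.420,130.595) → (268.678,148.362). Closed: final G1 returns to the first vertex.

**Shape 3** — `<path>` quadratic bezier, stroke `#000000` → score (S515, F2360). Control points (SVG): P0=(276.604,155.607), P1=(205.143,186.924), P2=(99.463,197.731); sampled at t=k/3. Machine vertices: (276.604,88.137) → (225.161,69.538) → (166.114,55.497) → (99.463,46.013). Open path.

**Shape 4** — `<path>` cubic bezier, stroke `#000000` → score (S515, F2360). Control points (SVG): P0=(100.708,139.493), P1=(123.801,165.848), P2=(212.677,113.705), P3=(205.544,110.030); sampled at t=k/3. Machine vertices: (100.708,104.251) → (139.736,99.360) → (186.666,118.585) → (205.544,133.714). Open path.

**Shape 5** — `<path>` cubic bezier, stroke `#000000` → score (S515, F2360). Control points (SVG): P0=(192.762,201.599), P1=(191.669,192.213), P2=(169.541,29.511), P3=(144.757,35.285); sampled at t=k/3. Machine vertices: (192.762,42.145) → (185.338,90.718) → (167.975,169.993) → (144.757,208.459). Open path.

**Shape 6** — `<path>` quadratic bezier, stroke `#000000` → score (S515, F2360). Control points (SVG): P0=(121.418,71.249), P1=(183.095,64.320), P2=(176.313,49.823); sampled at t=k/3. Machine vertices: (121.418,172.495) → (154.929,177.955) → (173.228,185.097) → (176.313,193.921). Open path.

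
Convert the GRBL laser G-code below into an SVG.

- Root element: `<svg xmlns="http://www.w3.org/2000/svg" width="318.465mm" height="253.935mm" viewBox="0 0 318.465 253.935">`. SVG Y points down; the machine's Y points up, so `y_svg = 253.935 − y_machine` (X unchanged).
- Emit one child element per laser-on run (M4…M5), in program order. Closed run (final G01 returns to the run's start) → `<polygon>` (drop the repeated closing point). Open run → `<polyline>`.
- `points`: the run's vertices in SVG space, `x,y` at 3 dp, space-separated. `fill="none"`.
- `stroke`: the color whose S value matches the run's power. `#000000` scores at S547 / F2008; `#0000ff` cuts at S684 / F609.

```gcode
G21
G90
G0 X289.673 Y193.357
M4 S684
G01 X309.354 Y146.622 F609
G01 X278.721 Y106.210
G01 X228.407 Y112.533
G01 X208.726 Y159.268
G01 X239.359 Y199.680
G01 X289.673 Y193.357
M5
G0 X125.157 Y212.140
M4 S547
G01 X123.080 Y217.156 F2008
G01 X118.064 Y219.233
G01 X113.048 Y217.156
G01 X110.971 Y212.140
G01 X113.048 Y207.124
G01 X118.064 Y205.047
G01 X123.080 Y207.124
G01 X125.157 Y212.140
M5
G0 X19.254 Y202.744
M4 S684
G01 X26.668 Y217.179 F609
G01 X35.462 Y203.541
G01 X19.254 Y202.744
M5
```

<svg xmlns="http://www.w3.org/2000/svg" width="318.465mm" height="253.935mm" viewBox="0 0 318.465 253.935">
  <polygon points="289.673,60.578 309.354,107.313 278.721,147.725 228.407,141.402 208.726,94.667 239.359,54.255" fill="none" stroke="#0000ff"/>
  <polygon points="125.157,41.795 123.080,36.779 118.064,34.702 113.048,36.779 110.971,41.795 113.048,46.811 118.064,48.888 123.080,46.811" fill="none" stroke="#000000"/>
  <polygon points="19.254,51.191 26.668,36.756 35.462,50.394" fill="none" stroke="#0000ff"/>
</svg>

Each laser-on run becomes one SVG element. Flip Y back into SVG space with y_svg = 253.935 − y_machine.

Run 1: power S684 maps to stroke `#0000ff` (cut). The run returns to its start, so emit a `<polygon>` with points (Y-flipped): 289.673,60.578 309.354,107.313 278.721,147.725 228.407,141.402 208.726,94.667 239.359,54.255.

Run 2: S547 ⇒ score layer `#000000`. The run returns to its start, so emit a `<polygon>` with points (Y-flipped): 125.157,41.795 123.080,36.779 118.064,34.702 113.048,36.779 110.971,41.795 113.048,46.811 118.064,48.888 123.080,46.811.

Run 3: the run's S684 means `#0000ff` (cut). The run returns to its start, so emit a `<polygon>` with points (Y-flipped): 19.254,51.191 26.668,36.756 35.462,50.394.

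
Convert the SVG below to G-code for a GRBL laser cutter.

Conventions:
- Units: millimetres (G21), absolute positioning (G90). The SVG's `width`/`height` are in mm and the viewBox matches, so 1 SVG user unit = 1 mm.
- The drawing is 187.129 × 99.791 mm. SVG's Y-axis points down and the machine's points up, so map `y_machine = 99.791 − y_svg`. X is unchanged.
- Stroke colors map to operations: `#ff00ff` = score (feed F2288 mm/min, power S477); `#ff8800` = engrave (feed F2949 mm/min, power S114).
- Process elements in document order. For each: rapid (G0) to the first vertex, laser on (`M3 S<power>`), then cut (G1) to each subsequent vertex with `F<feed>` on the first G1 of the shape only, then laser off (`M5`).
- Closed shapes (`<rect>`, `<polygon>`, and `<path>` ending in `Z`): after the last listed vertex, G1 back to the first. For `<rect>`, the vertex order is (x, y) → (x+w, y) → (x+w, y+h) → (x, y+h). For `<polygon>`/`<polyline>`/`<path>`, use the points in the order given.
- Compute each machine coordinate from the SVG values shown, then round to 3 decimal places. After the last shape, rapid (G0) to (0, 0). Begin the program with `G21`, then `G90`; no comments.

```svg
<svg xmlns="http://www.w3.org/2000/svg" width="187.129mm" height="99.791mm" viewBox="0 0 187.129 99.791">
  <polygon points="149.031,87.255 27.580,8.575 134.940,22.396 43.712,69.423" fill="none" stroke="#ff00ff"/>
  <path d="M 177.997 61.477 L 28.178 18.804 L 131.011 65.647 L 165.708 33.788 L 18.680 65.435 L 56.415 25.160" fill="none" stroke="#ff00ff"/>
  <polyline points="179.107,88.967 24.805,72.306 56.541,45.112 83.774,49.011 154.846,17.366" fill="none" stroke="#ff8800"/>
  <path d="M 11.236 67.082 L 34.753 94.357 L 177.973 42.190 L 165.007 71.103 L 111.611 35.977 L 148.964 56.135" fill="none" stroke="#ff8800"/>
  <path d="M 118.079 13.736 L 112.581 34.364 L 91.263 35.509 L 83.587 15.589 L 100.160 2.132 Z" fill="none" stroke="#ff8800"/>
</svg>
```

viewBox `0 0 187.129 99.791` with mm width/height → 1 unit = 1 mm. Flip: y_m = 99.791 − y_svg.

**Shape 1** — `<polygon>` closed polygon, stroke `#ff00ff` → score (S477, F2288). Machine vertices: (149.031,12.536) → (27.580,91.216) → (134.940,77.395) → (43.712,30.368) → (149.031,12.536). Closed: final G1 returns to the first vertex.

**Shape 2** — `<path>` open polyline, stroke `#ff00ff` → score (S477, F2288). Machine vertices: (177.997,38.314) → (28.178,80.987) → (131.011,34.144) → (165.708,66.003) → (18.680,34.356) → (56.415,74.631). Open path.

**Shape 3** — `<polyline>` open polyline, stroke `#ff8800` → engrave (S114, F2949). Machine vertices: (179.107,10.824) → (24.805,27.485) → (56.541,54.679) → (83.774,50.780) → (154.846,82.425). Open path.

**Shape 4** — `<path>` open polyline, stroke `#ff8800` → engrave (S114, F2949). Machine vertices: (11.236,32.709) → (34.753,5.434) → (177.973,57.601) → (165.007,28.688) → (111.611,63.814) → (148.964,43.656). Open path.

**Shape 5** — `<path>` regular polygon, stroke `#ff8800` → engrave (S114, F2949). Machine vertices: (118.079,86.055) → (112.581,65.427) → (91.263,64.282) → (83.587,84.202) → (100.160,97.659) → (118.079,86.055). Closed: final G1 returns to the first vertex.

G21
G90
G0 X149.031 Y12.536
M3 S477
G1 X27.580 Y91.216 F2288
G1 X134.940 Y77.395
G1 X43.712 Y30.368
G1 X149.031 Y12.536
M5
G0 X177.997 Y38.314
M3 S477
G1 X28.178 Y80.987 F2288
G1 X131.011 Y34.144
G1 X165.708 Y66.003
G1 X18.680 Y34.356
G1 X56.415 Y74.631
M5
G0 X179.107 Y10.824
M3 S114
G1 X24.805 Y27.485 F2949
G1 X56.541 Y54.679
G1 X83.774 Y50.780
G1 X154.846 Y82.425
M5
G0 X11.236 Y32.709
M3 S114
G1 X34.753 Y5.434 F2949
G1 X177.973 Y57.601
G1 X165.007 Y28.688
G1 X111.611 Y63.814
G1 X148.964 Y43.656
M5
G0 X118.079 Y86.055
M3 S114
G1 X112.581 Y65.427 F2949
G1 X91.263 Y64.282
G1 X83.587 Y84.202
G1 X100.160 Y97.659
G1 X118.079 Y86.055
M5
G0 X0.000 Y0.000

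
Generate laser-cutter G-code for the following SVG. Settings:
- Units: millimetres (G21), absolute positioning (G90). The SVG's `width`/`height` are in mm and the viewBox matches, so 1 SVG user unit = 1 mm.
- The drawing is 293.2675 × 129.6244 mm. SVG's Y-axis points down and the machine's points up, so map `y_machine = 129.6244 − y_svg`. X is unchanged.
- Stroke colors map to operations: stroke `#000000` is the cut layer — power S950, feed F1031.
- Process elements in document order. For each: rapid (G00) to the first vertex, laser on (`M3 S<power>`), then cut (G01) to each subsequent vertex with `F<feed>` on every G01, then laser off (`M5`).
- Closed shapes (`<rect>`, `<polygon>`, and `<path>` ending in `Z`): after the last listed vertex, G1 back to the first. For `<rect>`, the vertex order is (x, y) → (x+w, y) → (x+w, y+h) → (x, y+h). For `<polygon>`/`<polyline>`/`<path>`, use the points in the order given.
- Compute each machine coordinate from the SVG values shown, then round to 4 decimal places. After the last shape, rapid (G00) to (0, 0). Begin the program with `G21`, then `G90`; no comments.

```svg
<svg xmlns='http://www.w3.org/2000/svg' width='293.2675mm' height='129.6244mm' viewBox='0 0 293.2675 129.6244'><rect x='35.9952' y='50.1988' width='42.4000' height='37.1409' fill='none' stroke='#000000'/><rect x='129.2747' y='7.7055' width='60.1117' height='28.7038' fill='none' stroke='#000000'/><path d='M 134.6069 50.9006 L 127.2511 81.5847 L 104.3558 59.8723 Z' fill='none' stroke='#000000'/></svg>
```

G21
G90
G00 X35.9952 Y79.4256
M3 S950
G01 X78.3952 Y79.4256 F1031
G01 X78.3952 Y42.2847 F1031
G01 X35.9952 Y42.2847 F1031
G01 X35.9952 Y79.4256 F1031
M5
G00 X129.2747 Y121.9189
M3 S950
G01 X189.3864 Y121.9189 F1031
G01 X189.3864 Y93.2151 F1031
G01 X129.2747 Y93.2151 F1031
G01 X129.2747 Y121.9189 F1031
M5
G00 X134.6069 Y78.7238
M3 S950
G01 X127.2511 Y48.0397 F1031
G01 X104.3558 Y69.7521 F1031
G01 X134.6069 Y78.7238 F1031
M5
G00 X0.0000 Y0.0000

Since the viewBox matches the mm dimensions, user units are millimetres directly. The only transform is the Y-flip y_m = 129.6244 − y_svg.

Shape 1 is a rectangle drawn with `<rect>`. Its stroke #000000 means cut at S950, F1031. After flipping Y the toolpath is (35.9952,79.4256) → (78.3952,79.4256) → (78.3952,42.2847) → (35.9952,42.2847) → (35.9952,79.4256), returning to the start.

Shape 2 is a rectangle drawn with `<rect>`. Its stroke #000000 means cut at S950, F1031. After flipping Y the toolpath is (129.2747,121.9189) → (189.3864,121.9189) → (189.3864,93.2151) → (129.2747,93.2151) → (129.2747,121.9189), returning to the start.

Shape 3 is a regular polygon drawn with `<path>`. Its stroke #000000 means cut at S950, F1031. After flipping Y the toolpath is (134.6069,78.7238) → (127.2511,48.0397) → (104.3558,69.7521) → (134.6069,78.7238), returning to the start.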